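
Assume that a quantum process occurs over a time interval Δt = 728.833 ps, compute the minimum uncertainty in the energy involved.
451.552 neV

Using the energy-time uncertainty principle:
ΔEΔt ≥ ℏ/2

The minimum uncertainty in energy is:
ΔE_min = ℏ/(2Δt)
ΔE_min = (1.055e-34 J·s) / (2 × 7.288e-10 s)
ΔE_min = 7.235e-26 J = 451.552 neV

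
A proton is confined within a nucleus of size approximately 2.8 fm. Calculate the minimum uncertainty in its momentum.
1.883 × 10^-20 kg·m/s

Using the Heisenberg uncertainty principle:
ΔxΔp ≥ ℏ/2

With Δx ≈ L = 2.800e-15 m (the confinement size):
Δp_min = ℏ/(2Δx)
Δp_min = (1.055e-34 J·s) / (2 × 2.800e-15 m)
Δp_min = 1.883e-20 kg·m/s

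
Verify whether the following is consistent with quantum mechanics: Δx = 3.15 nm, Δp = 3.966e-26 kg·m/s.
Yes, it satisfies the uncertainty principle.

Calculate the product ΔxΔp:
ΔxΔp = (3.150e-09 m) × (3.966e-26 kg·m/s)
ΔxΔp = 1.249e-34 J·s

Compare to the minimum allowed value ℏ/2:
ℏ/2 = 5.273e-35 J·s

Since ΔxΔp = 1.249e-34 J·s ≥ 5.273e-35 J·s = ℏ/2,
the measurement satisfies the uncertainty principle.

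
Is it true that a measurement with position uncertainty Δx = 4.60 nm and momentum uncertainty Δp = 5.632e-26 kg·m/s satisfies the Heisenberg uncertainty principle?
Yes, it satisfies the uncertainty principle.

Calculate the product ΔxΔp:
ΔxΔp = (4.600e-09 m) × (5.632e-26 kg·m/s)
ΔxΔp = 2.591e-34 J·s

Compare to the minimum allowed value ℏ/2:
ℏ/2 = 5.273e-35 J·s

Since ΔxΔp = 2.591e-34 J·s ≥ 5.273e-35 J·s = ℏ/2,
the measurement satisfies the uncertainty principle.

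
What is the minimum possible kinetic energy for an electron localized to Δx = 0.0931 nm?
1.099 eV

Localizing a particle requires giving it sufficient momentum uncertainty:

1. From uncertainty principle: Δp ≥ ℏ/(2Δx)
   Δp_min = (1.055e-34 J·s) / (2 × 9.310e-11 m)
   Δp_min = 5.664e-25 kg·m/s

2. This momentum uncertainty corresponds to kinetic energy:
   KE ≈ (Δp)²/(2m) = (5.664e-25)²/(2 × 9.109e-31 kg)
   KE = 1.761e-19 J = 1.099 eV

Tighter localization requires more energy.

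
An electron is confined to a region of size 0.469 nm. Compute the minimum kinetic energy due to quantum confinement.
43.303 meV

Using the uncertainty principle:

1. Position uncertainty: Δx ≈ 4.690e-10 m
2. Minimum momentum uncertainty: Δp = ℏ/(2Δx) = 1.124e-25 kg·m/s
3. Minimum kinetic energy:
   KE = (Δp)²/(2m) = (1.124e-25)²/(2 × 9.109e-31 kg)
   KE = 6.938e-21 J = 43.303 meV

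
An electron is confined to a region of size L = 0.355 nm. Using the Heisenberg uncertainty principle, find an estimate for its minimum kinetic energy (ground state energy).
75.580 meV

Using the uncertainty principle to estimate ground state energy:

1. The position uncertainty is approximately the confinement size:
   Δx ≈ L = 3.550e-10 m

2. From ΔxΔp ≥ ℏ/2, the minimum momentum uncertainty is:
   Δp ≈ ℏ/(2L) = 1.485e-25 kg·m/s

3. The kinetic energy is approximately:
   KE ≈ (Δp)²/(2m) = (1.485e-25)²/(2 × 9.109e-31 kg)
   KE ≈ 1.211e-20 J = 75.580 meV

This is an order-of-magnitude estimate of the ground state energy.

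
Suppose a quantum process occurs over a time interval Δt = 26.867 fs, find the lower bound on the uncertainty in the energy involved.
12.249 meV

Using the energy-time uncertainty principle:
ΔEΔt ≥ ℏ/2

The minimum uncertainty in energy is:
ΔE_min = ℏ/(2Δt)
ΔE_min = (1.055e-34 J·s) / (2 × 2.687e-14 s)
ΔE_min = 1.963e-21 J = 12.249 meV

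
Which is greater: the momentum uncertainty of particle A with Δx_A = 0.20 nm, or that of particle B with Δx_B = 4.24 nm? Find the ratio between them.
Particle A has the larger minimum momentum uncertainty, by a factor of 21.20.

For each particle, the minimum momentum uncertainty is Δp_min = ℏ/(2Δx):

Particle A: Δp_A = ℏ/(2×2.000e-10 m) = 2.636e-25 kg·m/s
Particle B: Δp_B = ℏ/(2×4.240e-09 m) = 1.244e-26 kg·m/s

Ratio: Δp_A/Δp_B = 21.20

Since Δp_min ∝ 1/Δx, the particle with smaller position uncertainty (A) has larger momentum uncertainty.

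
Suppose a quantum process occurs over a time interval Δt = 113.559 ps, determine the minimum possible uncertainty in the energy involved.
2.898 μeV

Using the energy-time uncertainty principle:
ΔEΔt ≥ ℏ/2

The minimum uncertainty in energy is:
ΔE_min = ℏ/(2Δt)
ΔE_min = (1.055e-34 J·s) / (2 × 1.136e-10 s)
ΔE_min = 4.643e-25 J = 2.898 μeV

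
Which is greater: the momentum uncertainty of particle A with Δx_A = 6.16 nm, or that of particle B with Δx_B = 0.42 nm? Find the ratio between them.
Particle B has the larger minimum momentum uncertainty, by a factor of 14.67.

For each particle, the minimum momentum uncertainty is Δp_min = ℏ/(2Δx):

Particle A: Δp_A = ℏ/(2×6.160e-09 m) = 8.560e-27 kg·m/s
Particle B: Δp_B = ℏ/(2×4.200e-10 m) = 1.255e-25 kg·m/s

Ratio: Δp_B/Δp_A = 14.67

Since Δp_min ∝ 1/Δx, the particle with smaller position uncertainty (B) has larger momentum uncertainty.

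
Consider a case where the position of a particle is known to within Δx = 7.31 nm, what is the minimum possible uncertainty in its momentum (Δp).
7.213 × 10^-27 kg·m/s

Using the Heisenberg uncertainty principle:
ΔxΔp ≥ ℏ/2

The minimum uncertainty in momentum is:
Δp_min = ℏ/(2Δx)
Δp_min = (1.055e-34 J·s) / (2 × 7.310e-09 m)
Δp_min = 7.213e-27 kg·m/s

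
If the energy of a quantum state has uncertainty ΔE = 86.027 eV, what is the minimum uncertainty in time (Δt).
3.826 as

Using the energy-time uncertainty principle:
ΔEΔt ≥ ℏ/2

The minimum uncertainty in time is:
Δt_min = ℏ/(2ΔE)
Δt_min = (1.055e-34 J·s) / (2 × 1.378e-17 J)
Δt_min = 3.826e-18 s = 3.826 as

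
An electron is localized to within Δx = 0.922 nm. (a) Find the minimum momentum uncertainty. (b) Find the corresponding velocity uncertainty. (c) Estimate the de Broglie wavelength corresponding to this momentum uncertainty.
(a) Δp_min = 5.719 × 10^-26 kg·m/s
(b) Δv_min = 62.781 km/s
(c) λ_dB = 11.586 nm

Step-by-step:

(a) From the uncertainty principle:
Δp_min = ℏ/(2Δx) = (1.055e-34 J·s)/(2 × 9.220e-10 m) = 5.719e-26 kg·m/s

(b) The velocity uncertainty:
Δv = Δp/m = (5.719e-26 kg·m/s)/(9.109e-31 kg) = 6.278e+04 m/s = 62.781 km/s

(c) The de Broglie wavelength for this momentum:
λ = h/p = (6.626e-34 J·s)/(5.719e-26 kg·m/s) = 1.159e-08 m = 11.586 nm

Note: The de Broglie wavelength is comparable to the localization size, as expected from wave-particle duality.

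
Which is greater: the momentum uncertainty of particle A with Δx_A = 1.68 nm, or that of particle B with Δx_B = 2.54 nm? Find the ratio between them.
Particle A has the larger minimum momentum uncertainty, by a factor of 1.51.

For each particle, the minimum momentum uncertainty is Δp_min = ℏ/(2Δx):

Particle A: Δp_A = ℏ/(2×1.680e-09 m) = 3.139e-26 kg·m/s
Particle B: Δp_B = ℏ/(2×2.540e-09 m) = 2.076e-26 kg·m/s

Ratio: Δp_A/Δp_B = 1.51

Since Δp_min ∝ 1/Δx, the particle with smaller position uncertainty (A) has larger momentum uncertainty.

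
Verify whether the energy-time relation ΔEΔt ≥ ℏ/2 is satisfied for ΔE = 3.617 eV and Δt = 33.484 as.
No, it violates the uncertainty relation.

Calculate the product ΔEΔt:
ΔE = 3.617 eV = 5.795e-19 J
ΔEΔt = (5.795e-19 J) × (3.348e-17 s)
ΔEΔt = 1.940e-35 J·s

Compare to the minimum allowed value ℏ/2:
ℏ/2 = 5.273e-35 J·s

Since ΔEΔt = 1.940e-35 J·s < 5.273e-35 J·s = ℏ/2,
this violates the uncertainty relation.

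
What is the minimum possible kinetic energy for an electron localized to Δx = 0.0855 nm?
1.303 eV

Localizing a particle requires giving it sufficient momentum uncertainty:

1. From uncertainty principle: Δp ≥ ℏ/(2Δx)
   Δp_min = (1.055e-34 J·s) / (2 × 8.550e-11 m)
   Δp_min = 6.167e-25 kg·m/s

2. This momentum uncertainty corresponds to kinetic energy:
   KE ≈ (Δp)²/(2m) = (6.167e-25)²/(2 × 9.109e-31 kg)
   KE = 2.088e-19 J = 1.303 eV

Tighter localization requires more energy.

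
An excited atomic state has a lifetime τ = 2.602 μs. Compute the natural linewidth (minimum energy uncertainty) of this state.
126.482 peV

Using the energy-time uncertainty principle:
ΔEΔt ≥ ℏ/2

The lifetime τ represents the time uncertainty Δt.
The natural linewidth (minimum energy uncertainty) is:

ΔE = ℏ/(2τ)
ΔE = (1.055e-34 J·s) / (2 × 2.602e-06 s)
ΔE = 2.026e-29 J = 126.482 peV

This natural linewidth limits the precision of spectroscopic measurements.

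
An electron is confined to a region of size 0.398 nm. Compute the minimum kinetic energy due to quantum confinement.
60.131 meV

Using the uncertainty principle:

1. Position uncertainty: Δx ≈ 3.980e-10 m
2. Minimum momentum uncertainty: Δp = ℏ/(2Δx) = 1.325e-25 kg·m/s
3. Minimum kinetic energy:
   KE = (Δp)²/(2m) = (1.325e-25)²/(2 × 9.109e-31 kg)
   KE = 9.634e-21 J = 60.131 meV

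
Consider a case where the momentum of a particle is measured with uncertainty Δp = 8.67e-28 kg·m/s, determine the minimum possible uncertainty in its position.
60.817 nm

Using the Heisenberg uncertainty principle:
ΔxΔp ≥ ℏ/2

The minimum uncertainty in position is:
Δx_min = ℏ/(2Δp)
Δx_min = (1.055e-34 J·s) / (2 × 8.670e-28 kg·m/s)
Δx_min = 6.082e-08 m = 60.817 nm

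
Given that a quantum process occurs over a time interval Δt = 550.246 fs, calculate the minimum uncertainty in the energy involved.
598.107 μeV

Using the energy-time uncertainty principle:
ΔEΔt ≥ ℏ/2

The minimum uncertainty in energy is:
ΔE_min = ℏ/(2Δt)
ΔE_min = (1.055e-34 J·s) / (2 × 5.502e-13 s)
ΔE_min = 9.583e-23 J = 598.107 μeV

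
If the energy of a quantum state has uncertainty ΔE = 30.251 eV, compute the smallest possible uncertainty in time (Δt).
10.879 as

Using the energy-time uncertainty principle:
ΔEΔt ≥ ℏ/2

The minimum uncertainty in time is:
Δt_min = ℏ/(2ΔE)
Δt_min = (1.055e-34 J·s) / (2 × 4.847e-18 J)
Δt_min = 1.088e-17 s = 10.879 as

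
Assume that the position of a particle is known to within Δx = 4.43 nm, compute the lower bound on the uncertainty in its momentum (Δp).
1.190 × 10^-26 kg·m/s

Using the Heisenberg uncertainty principle:
ΔxΔp ≥ ℏ/2

The minimum uncertainty in momentum is:
Δp_min = ℏ/(2Δx)
Δp_min = (1.055e-34 J·s) / (2 × 4.430e-09 m)
Δp_min = 1.190e-26 kg·m/s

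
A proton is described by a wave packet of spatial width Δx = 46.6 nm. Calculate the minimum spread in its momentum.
1.132 × 10^-27 kg·m/s

For a wave packet, the spatial width Δx and momentum spread Δp are related by the uncertainty principle:
ΔxΔp ≥ ℏ/2

The minimum momentum spread is:
Δp_min = ℏ/(2Δx)
Δp_min = (1.055e-34 J·s) / (2 × 4.660e-08 m)
Δp_min = 1.132e-27 kg·m/s

A wave packet cannot have both a well-defined position and well-defined momentum.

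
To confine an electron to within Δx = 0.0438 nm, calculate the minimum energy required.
4.965 eV

Localizing a particle requires giving it sufficient momentum uncertainty:

1. From uncertainty principle: Δp ≥ ℏ/(2Δx)
   Δp_min = (1.055e-34 J·s) / (2 × 4.380e-11 m)
   Δp_min = 1.204e-24 kg·m/s

2. This momentum uncertainty corresponds to kinetic energy:
   KE ≈ (Δp)²/(2m) = (1.204e-24)²/(2 × 9.109e-31 kg)
   KE = 7.955e-19 J = 4.965 eV

Tighter localization requires more energy.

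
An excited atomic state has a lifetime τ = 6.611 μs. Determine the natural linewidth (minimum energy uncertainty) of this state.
49.782 peV

Using the energy-time uncertainty principle:
ΔEΔt ≥ ℏ/2

The lifetime τ represents the time uncertainty Δt.
The natural linewidth (minimum energy uncertainty) is:

ΔE = ℏ/(2τ)
ΔE = (1.055e-34 J·s) / (2 × 6.611e-06 s)
ΔE = 7.976e-30 J = 49.782 peV

This natural linewidth limits the precision of spectroscopic measurements.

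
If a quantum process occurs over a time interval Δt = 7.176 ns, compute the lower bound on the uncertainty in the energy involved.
45.862 neV

Using the energy-time uncertainty principle:
ΔEΔt ≥ ℏ/2

The minimum uncertainty in energy is:
ΔE_min = ℏ/(2Δt)
ΔE_min = (1.055e-34 J·s) / (2 × 7.176e-09 s)
ΔE_min = 7.348e-27 J = 45.862 neV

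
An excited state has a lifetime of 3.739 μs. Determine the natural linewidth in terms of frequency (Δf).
21.283 kHz

Using the energy-time uncertainty principle and E = hf:
ΔEΔt ≥ ℏ/2
hΔf·Δt ≥ ℏ/2

The minimum frequency uncertainty is:
Δf = ℏ/(2hτ) = 1/(4πτ)
Δf = 1/(4π × 3.739e-06 s)
Δf = 2.128e+04 Hz = 21.283 kHz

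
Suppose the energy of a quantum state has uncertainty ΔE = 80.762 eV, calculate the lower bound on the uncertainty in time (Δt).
4.075 as

Using the energy-time uncertainty principle:
ΔEΔt ≥ ℏ/2

The minimum uncertainty in time is:
Δt_min = ℏ/(2ΔE)
Δt_min = (1.055e-34 J·s) / (2 × 1.294e-17 J)
Δt_min = 4.075e-18 s = 4.075 as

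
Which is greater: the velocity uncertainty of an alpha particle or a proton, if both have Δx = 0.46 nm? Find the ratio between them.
The proton has the larger minimum velocity uncertainty, by a ratio of 4.0.

For both particles, Δp_min = ℏ/(2Δx) = 1.146e-25 kg·m/s (same for both).

The velocity uncertainty is Δv = Δp/m:
- alpha particle: Δv = 1.146e-25 / 6.645e-27 = 1.725e+01 m/s = 17.251 m/s
- proton: Δv = 1.146e-25 / 1.673e-27 = 6.853e+01 m/s = 68.532 m/s

Ratio: 6.853e+01 / 1.725e+01 = 4.0

The lighter particle has larger velocity uncertainty because Δv ∝ 1/m.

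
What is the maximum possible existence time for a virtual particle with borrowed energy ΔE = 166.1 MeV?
1.981 ys

Using the energy-time uncertainty principle:
ΔEΔt ≥ ℏ/2

For a virtual particle borrowing energy ΔE, the maximum lifetime is:
Δt_max = ℏ/(2ΔE)

Converting energy:
ΔE = 166.1 MeV = 2.661e-11 J

Δt_max = (1.055e-34 J·s) / (2 × 2.661e-11 J)
Δt_max = 1.981e-24 s = 1.981 ys

Virtual particles with higher borrowed energy exist for shorter times.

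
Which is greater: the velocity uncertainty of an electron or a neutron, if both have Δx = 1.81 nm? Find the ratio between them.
The electron has the larger minimum velocity uncertainty, by a ratio of 1838.7.

For both particles, Δp_min = ℏ/(2Δx) = 2.913e-26 kg·m/s (same for both).

The velocity uncertainty is Δv = Δp/m:
- electron: Δv = 2.913e-26 / 9.109e-31 = 3.198e+04 m/s = 31.980 km/s
- neutron: Δv = 2.913e-26 / 1.675e-27 = 1.739e+01 m/s = 17.393 m/s

Ratio: 3.198e+04 / 1.739e+01 = 1838.7

The lighter particle has larger velocity uncertainty because Δv ∝ 1/m.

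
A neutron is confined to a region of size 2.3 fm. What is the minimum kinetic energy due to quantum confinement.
979.265 keV

Using the uncertainty principle:

1. Position uncertainty: Δx ≈ 2.300e-15 m
2. Minimum momentum uncertainty: Δp = ℏ/(2Δx) = 2.293e-20 kg·m/s
3. Minimum kinetic energy:
   KE = (Δp)²/(2m) = (2.293e-20)²/(2 × 1.675e-27 kg)
   KE = 1.569e-13 J = 979.265 keV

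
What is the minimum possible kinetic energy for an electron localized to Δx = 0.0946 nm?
1.064 eV

Localizing a particle requires giving it sufficient momentum uncertainty:

1. From uncertainty principle: Δp ≥ ℏ/(2Δx)
   Δp_min = (1.055e-34 J·s) / (2 × 9.460e-11 m)
   Δp_min = 5.574e-25 kg·m/s

2. This momentum uncertainty corresponds to kinetic energy:
   KE ≈ (Δp)²/(2m) = (5.574e-25)²/(2 × 9.109e-31 kg)
   KE = 1.705e-19 J = 1.064 eV

Tighter localization requires more energy.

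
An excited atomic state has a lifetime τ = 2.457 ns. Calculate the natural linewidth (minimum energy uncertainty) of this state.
133.946 neV

Using the energy-time uncertainty principle:
ΔEΔt ≥ ℏ/2

The lifetime τ represents the time uncertainty Δt.
The natural linewidth (minimum energy uncertainty) is:

ΔE = ℏ/(2τ)
ΔE = (1.055e-34 J·s) / (2 × 2.457e-09 s)
ΔE = 2.146e-26 J = 133.946 neV

This natural linewidth limits the precision of spectroscopic measurements.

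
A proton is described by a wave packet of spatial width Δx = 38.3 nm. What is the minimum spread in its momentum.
1.377 × 10^-27 kg·m/s

For a wave packet, the spatial width Δx and momentum spread Δp are related by the uncertainty principle:
ΔxΔp ≥ ℏ/2

The minimum momentum spread is:
Δp_min = ℏ/(2Δx)
Δp_min = (1.055e-34 J·s) / (2 × 3.830e-08 m)
Δp_min = 1.377e-27 kg·m/s

A wave packet cannot have both a well-defined position and well-defined momentum.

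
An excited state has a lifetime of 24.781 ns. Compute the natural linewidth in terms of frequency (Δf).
3.211 MHz

Using the energy-time uncertainty principle and E = hf:
ΔEΔt ≥ ℏ/2
hΔf·Δt ≥ ℏ/2

The minimum frequency uncertainty is:
Δf = ℏ/(2hτ) = 1/(4πτ)
Δf = 1/(4π × 2.478e-08 s)
Δf = 3.211e+06 Hz = 3.211 MHz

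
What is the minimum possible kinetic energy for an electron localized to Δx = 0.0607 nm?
2.585 eV

Localizing a particle requires giving it sufficient momentum uncertainty:

1. From uncertainty principle: Δp ≥ ℏ/(2Δx)
   Δp_min = (1.055e-34 J·s) / (2 × 6.070e-11 m)
   Δp_min = 8.687e-25 kg·m/s

2. This momentum uncertainty corresponds to kinetic energy:
   KE ≈ (Δp)²/(2m) = (8.687e-25)²/(2 × 9.109e-31 kg)
   KE = 4.142e-19 J = 2.585 eV

Tighter localization requires more energy.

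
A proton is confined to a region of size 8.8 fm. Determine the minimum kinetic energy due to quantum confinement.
66.987 keV

Using the uncertainty principle:

1. Position uncertainty: Δx ≈ 8.800e-15 m
2. Minimum momentum uncertainty: Δp = ℏ/(2Δx) = 5.992e-21 kg·m/s
3. Minimum kinetic energy:
   KE = (Δp)²/(2m) = (5.992e-21)²/(2 × 1.673e-27 kg)
   KE = 1.073e-14 J = 66.987 keV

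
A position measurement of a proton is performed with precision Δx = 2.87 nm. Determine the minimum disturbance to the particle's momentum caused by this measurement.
1.837 × 10^-26 kg·m/s

The uncertainty principle implies that measuring position disturbs momentum:
ΔxΔp ≥ ℏ/2

When we measure position with precision Δx, we necessarily introduce a momentum uncertainty:
Δp ≥ ℏ/(2Δx)
Δp_min = (1.055e-34 J·s) / (2 × 2.870e-09 m)
Δp_min = 1.837e-26 kg·m/s

The more precisely we measure position, the greater the momentum disturbance.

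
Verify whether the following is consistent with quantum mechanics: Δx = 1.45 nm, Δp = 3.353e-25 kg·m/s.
Yes, it satisfies the uncertainty principle.

Calculate the product ΔxΔp:
ΔxΔp = (1.450e-09 m) × (3.353e-25 kg·m/s)
ΔxΔp = 4.862e-34 J·s

Compare to the minimum allowed value ℏ/2:
ℏ/2 = 5.273e-35 J·s

Since ΔxΔp = 4.862e-34 J·s ≥ 5.273e-35 J·s = ℏ/2,
the measurement satisfies the uncertainty principle.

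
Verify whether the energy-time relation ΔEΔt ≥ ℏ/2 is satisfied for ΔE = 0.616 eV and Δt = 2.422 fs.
Yes, it satisfies the uncertainty relation.

Calculate the product ΔEΔt:
ΔE = 0.616 eV = 9.869e-20 J
ΔEΔt = (9.869e-20 J) × (2.422e-15 s)
ΔEΔt = 2.390e-34 J·s

Compare to the minimum allowed value ℏ/2:
ℏ/2 = 5.273e-35 J·s

Since ΔEΔt = 2.390e-34 J·s ≥ 5.273e-35 J·s = ℏ/2,
this satisfies the uncertainty relation.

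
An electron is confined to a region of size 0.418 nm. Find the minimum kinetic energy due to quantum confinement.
54.514 meV

Using the uncertainty principle:

1. Position uncertainty: Δx ≈ 4.180e-10 m
2. Minimum momentum uncertainty: Δp = ℏ/(2Δx) = 1.261e-25 kg·m/s
3. Minimum kinetic energy:
   KE = (Δp)²/(2m) = (1.261e-25)²/(2 × 9.109e-31 kg)
   KE = 8.734e-21 J = 54.514 meV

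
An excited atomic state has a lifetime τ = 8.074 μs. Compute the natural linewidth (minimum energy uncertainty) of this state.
40.761 peV

Using the energy-time uncertainty principle:
ΔEΔt ≥ ℏ/2

The lifetime τ represents the time uncertainty Δt.
The natural linewidth (minimum energy uncertainty) is:

ΔE = ℏ/(2τ)
ΔE = (1.055e-34 J·s) / (2 × 8.074e-06 s)
ΔE = 6.531e-30 J = 40.761 peV

This natural linewidth limits the precision of spectroscopic measurements.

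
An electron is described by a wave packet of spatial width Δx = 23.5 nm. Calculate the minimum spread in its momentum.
2.244 × 10^-27 kg·m/s

For a wave packet, the spatial width Δx and momentum spread Δp are related by the uncertainty principle:
ΔxΔp ≥ ℏ/2

The minimum momentum spread is:
Δp_min = ℏ/(2Δx)
Δp_min = (1.055e-34 J·s) / (2 × 2.350e-08 m)
Δp_min = 2.244e-27 kg·m/s

A wave packet cannot have both a well-defined position and well-defined momentum.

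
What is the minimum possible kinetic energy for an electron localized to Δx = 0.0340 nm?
8.240 eV

Localizing a particle requires giving it sufficient momentum uncertainty:

1. From uncertainty principle: Δp ≥ ℏ/(2Δx)
   Δp_min = (1.055e-34 J·s) / (2 × 3.400e-11 m)
   Δp_min = 1.551e-24 kg·m/s

2. This momentum uncertainty corresponds to kinetic energy:
   KE ≈ (Δp)²/(2m) = (1.551e-24)²/(2 × 9.109e-31 kg)
   KE = 1.320e-18 J = 8.240 eV

Tighter localization requires more energy.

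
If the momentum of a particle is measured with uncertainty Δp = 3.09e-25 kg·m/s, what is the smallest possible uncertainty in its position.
170.643 pm

Using the Heisenberg uncertainty principle:
ΔxΔp ≥ ℏ/2

The minimum uncertainty in position is:
Δx_min = ℏ/(2Δp)
Δx_min = (1.055e-34 J·s) / (2 × 3.090e-25 kg·m/s)
Δx_min = 1.706e-10 m = 170.643 pm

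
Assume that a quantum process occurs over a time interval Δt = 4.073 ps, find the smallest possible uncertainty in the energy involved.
80.802 μeV

Using the energy-time uncertainty principle:
ΔEΔt ≥ ℏ/2

The minimum uncertainty in energy is:
ΔE_min = ℏ/(2Δt)
ΔE_min = (1.055e-34 J·s) / (2 × 4.073e-12 s)
ΔE_min = 1.295e-23 J = 80.802 μeV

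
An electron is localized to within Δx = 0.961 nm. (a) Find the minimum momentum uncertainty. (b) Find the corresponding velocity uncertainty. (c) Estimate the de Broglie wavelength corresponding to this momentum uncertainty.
(a) Δp_min = 5.487 × 10^-26 kg·m/s
(b) Δv_min = 60.233 km/s
(c) λ_dB = 12.076 nm

Step-by-step:

(a) From the uncertainty principle:
Δp_min = ℏ/(2Δx) = (1.055e-34 J·s)/(2 × 9.610e-10 m) = 5.487e-26 kg·m/s

(b) The velocity uncertainty:
Δv = Δp/m = (5.487e-26 kg·m/s)/(9.109e-31 kg) = 6.023e+04 m/s = 60.233 km/s

(c) The de Broglie wavelength for this momentum:
λ = h/p = (6.626e-34 J·s)/(5.487e-26 kg·m/s) = 1.208e-08 m = 12.076 nm

Note: The de Broglie wavelength is comparable to the localization size, as expected from wave-particle duality.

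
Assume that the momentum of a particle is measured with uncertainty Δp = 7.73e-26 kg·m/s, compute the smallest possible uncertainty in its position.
682.129 pm

Using the Heisenberg uncertainty principle:
ΔxΔp ≥ ℏ/2

The minimum uncertainty in position is:
Δx_min = ℏ/(2Δp)
Δx_min = (1.055e-34 J·s) / (2 × 7.730e-26 kg·m/s)
Δx_min = 6.821e-10 m = 682.129 pm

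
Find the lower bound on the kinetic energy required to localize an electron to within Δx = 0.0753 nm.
1.680 eV

Localizing a particle requires giving it sufficient momentum uncertainty:

1. From uncertainty principle: Δp ≥ ℏ/(2Δx)
   Δp_min = (1.055e-34 J·s) / (2 × 7.530e-11 m)
   Δp_min = 7.002e-25 kg·m/s

2. This momentum uncertainty corresponds to kinetic energy:
   KE ≈ (Δp)²/(2m) = (7.002e-25)²/(2 × 9.109e-31 kg)
   KE = 2.691e-19 J = 1.680 eV

Tighter localization requires more energy.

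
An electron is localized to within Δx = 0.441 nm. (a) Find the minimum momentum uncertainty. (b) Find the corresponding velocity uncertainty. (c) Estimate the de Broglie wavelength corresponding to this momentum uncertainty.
(a) Δp_min = 1.196 × 10^-25 kg·m/s
(b) Δv_min = 131.256 km/s
(c) λ_dB = 5.542 nm

Step-by-step:

(a) From the uncertainty principle:
Δp_min = ℏ/(2Δx) = (1.055e-34 J·s)/(2 × 4.410e-10 m) = 1.196e-25 kg·m/s

(b) The velocity uncertainty:
Δv = Δp/m = (1.196e-25 kg·m/s)/(9.109e-31 kg) = 1.313e+05 m/s = 131.256 km/s

(c) The de Broglie wavelength for this momentum:
λ = h/p = (6.626e-34 J·s)/(1.196e-25 kg·m/s) = 5.542e-09 m = 5.542 nm

Note: The de Broglie wavelength is comparable to the localization size, as expected from wave-particle duality.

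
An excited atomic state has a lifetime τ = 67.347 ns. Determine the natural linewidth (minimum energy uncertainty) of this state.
4.887 neV

Using the energy-time uncertainty principle:
ΔEΔt ≥ ℏ/2

The lifetime τ represents the time uncertainty Δt.
The natural linewidth (minimum energy uncertainty) is:

ΔE = ℏ/(2τ)
ΔE = (1.055e-34 J·s) / (2 × 6.735e-08 s)
ΔE = 7.829e-28 J = 4.887 neV

This natural linewidth limits the precision of spectroscopic measurements.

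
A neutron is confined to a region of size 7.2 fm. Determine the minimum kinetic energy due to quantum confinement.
99.929 keV

Using the uncertainty principle:

1. Position uncertainty: Δx ≈ 7.200e-15 m
2. Minimum momentum uncertainty: Δp = ℏ/(2Δx) = 7.323e-21 kg·m/s
3. Minimum kinetic energy:
   KE = (Δp)²/(2m) = (7.323e-21)²/(2 × 1.675e-27 kg)
   KE = 1.601e-14 J = 99.929 keV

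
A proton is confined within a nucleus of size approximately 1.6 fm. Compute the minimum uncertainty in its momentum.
3.296 × 10^-20 kg·m/s

Using the Heisenberg uncertainty principle:
ΔxΔp ≥ ℏ/2

With Δx ≈ L = 1.600e-15 m (the confinement size):
Δp_min = ℏ/(2Δx)
Δp_min = (1.055e-34 J·s) / (2 × 1.600e-15 m)
Δp_min = 3.296e-20 kg·m/s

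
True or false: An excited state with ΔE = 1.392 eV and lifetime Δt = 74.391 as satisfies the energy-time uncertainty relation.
No, it violates the uncertainty relation.

Calculate the product ΔEΔt:
ΔE = 1.392 eV = 2.230e-19 J
ΔEΔt = (2.230e-19 J) × (7.439e-17 s)
ΔEΔt = 1.659e-35 J·s

Compare to the minimum allowed value ℏ/2:
ℏ/2 = 5.273e-35 J·s

Since ΔEΔt = 1.659e-35 J·s < 5.273e-35 J·s = ℏ/2,
this violates the uncertainty relation.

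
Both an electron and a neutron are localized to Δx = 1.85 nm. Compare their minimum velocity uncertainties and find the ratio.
The electron has the larger minimum velocity uncertainty, by a ratio of 1838.7.

For both particles, Δp_min = ℏ/(2Δx) = 2.850e-26 kg·m/s (same for both).

The velocity uncertainty is Δv = Δp/m:
- electron: Δv = 2.850e-26 / 9.109e-31 = 3.129e+04 m/s = 31.289 km/s
- neutron: Δv = 2.850e-26 / 1.675e-27 = 1.702e+01 m/s = 17.017 m/s

Ratio: 3.129e+04 / 1.702e+01 = 1838.7

The lighter particle has larger velocity uncertainty because Δv ∝ 1/m.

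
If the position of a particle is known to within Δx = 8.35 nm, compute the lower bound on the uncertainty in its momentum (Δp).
6.315 × 10^-27 kg·m/s

Using the Heisenberg uncertainty principle:
ΔxΔp ≥ ℏ/2

The minimum uncertainty in momentum is:
Δp_min = ℏ/(2Δx)
Δp_min = (1.055e-34 J·s) / (2 × 8.350e-09 m)
Δp_min = 6.315e-27 kg·m/s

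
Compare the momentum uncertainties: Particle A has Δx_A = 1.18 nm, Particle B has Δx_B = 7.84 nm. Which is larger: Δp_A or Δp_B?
Particle A has the larger minimum momentum uncertainty, by a factor of 6.64.

For each particle, the minimum momentum uncertainty is Δp_min = ℏ/(2Δx):

Particle A: Δp_A = ℏ/(2×1.180e-09 m) = 4.469e-26 kg·m/s
Particle B: Δp_B = ℏ/(2×7.840e-09 m) = 6.726e-27 kg·m/s

Ratio: Δp_A/Δp_B = 6.64

Since Δp_min ∝ 1/Δx, the particle with smaller position uncertainty (A) has larger momentum uncertainty.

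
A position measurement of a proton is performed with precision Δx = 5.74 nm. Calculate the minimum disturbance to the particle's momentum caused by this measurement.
9.186 × 10^-27 kg·m/s

The uncertainty principle implies that measuring position disturbs momentum:
ΔxΔp ≥ ℏ/2

When we measure position with precision Δx, we necessarily introduce a momentum uncertainty:
Δp ≥ ℏ/(2Δx)
Δp_min = (1.055e-34 J·s) / (2 × 5.740e-09 m)
Δp_min = 9.186e-27 kg·m/s

The more precisely we measure position, the greater the momentum disturbance.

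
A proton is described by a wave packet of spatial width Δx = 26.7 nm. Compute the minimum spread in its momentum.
1.975 × 10^-27 kg·m/s

For a wave packet, the spatial width Δx and momentum spread Δp are related by the uncertainty principle:
ΔxΔp ≥ ℏ/2

The minimum momentum spread is:
Δp_min = ℏ/(2Δx)
Δp_min = (1.055e-34 J·s) / (2 × 2.670e-08 m)
Δp_min = 1.975e-27 kg·m/s

A wave packet cannot have both a well-defined position and well-defined momentum.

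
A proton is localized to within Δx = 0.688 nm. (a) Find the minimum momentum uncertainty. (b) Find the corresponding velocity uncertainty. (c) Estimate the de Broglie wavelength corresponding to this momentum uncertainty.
(a) Δp_min = 7.664 × 10^-26 kg·m/s
(b) Δv_min = 45.821 m/s
(c) λ_dB = 8.646 nm

Step-by-step:

(a) From the uncertainty principle:
Δp_min = ℏ/(2Δx) = (1.055e-34 J·s)/(2 × 6.880e-10 m) = 7.664e-26 kg·m/s

(b) The velocity uncertainty:
Δv = Δp/m = (7.664e-26 kg·m/s)/(1.673e-27 kg) = 4.582e+01 m/s = 45.821 m/s

(c) The de Broglie wavelength for this momentum:
λ = h/p = (6.626e-34 J·s)/(7.664e-26 kg·m/s) = 8.646e-09 m = 8.646 nm

Note: The de Broglie wavelength is comparable to the localization size, as expected from wave-particle duality.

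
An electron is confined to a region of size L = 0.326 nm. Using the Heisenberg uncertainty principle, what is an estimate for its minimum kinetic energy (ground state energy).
89.625 meV

Using the uncertainty principle to estimate ground state energy:

1. The position uncertainty is approximately the confinement size:
   Δx ≈ L = 3.260e-10 m

2. From ΔxΔp ≥ ℏ/2, the minimum momentum uncertainty is:
   Δp ≈ ℏ/(2L) = 1.617e-25 kg·m/s

3. The kinetic energy is approximately:
   KE ≈ (Δp)²/(2m) = (1.617e-25)²/(2 × 9.109e-31 kg)
   KE ≈ 1.436e-20 J = 89.625 meV

This is an order-of-magnitude estimate of the ground state energy.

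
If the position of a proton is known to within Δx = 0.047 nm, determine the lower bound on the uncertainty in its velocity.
670.734 m/s

Using the Heisenberg uncertainty principle and Δp = mΔv:
ΔxΔp ≥ ℏ/2
Δx(mΔv) ≥ ℏ/2

The minimum uncertainty in velocity is:
Δv_min = ℏ/(2mΔx)
Δv_min = (1.055e-34 J·s) / (2 × 1.673e-27 kg × 4.700e-11 m)
Δv_min = 6.707e+02 m/s = 670.734 m/s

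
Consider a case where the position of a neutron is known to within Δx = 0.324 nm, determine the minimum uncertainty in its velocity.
97.164 m/s

Using the Heisenberg uncertainty principle and Δp = mΔv:
ΔxΔp ≥ ℏ/2
Δx(mΔv) ≥ ℏ/2

The minimum uncertainty in velocity is:
Δv_min = ℏ/(2mΔx)
Δv_min = (1.055e-34 J·s) / (2 × 1.675e-27 kg × 3.240e-10 m)
Δv_min = 9.716e+01 m/s = 97.164 m/s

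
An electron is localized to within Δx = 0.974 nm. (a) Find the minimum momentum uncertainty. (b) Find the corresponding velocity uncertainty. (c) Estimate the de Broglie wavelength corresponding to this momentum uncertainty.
(a) Δp_min = 5.414 × 10^-26 kg·m/s
(b) Δv_min = 59.429 km/s
(c) λ_dB = 12.240 nm

Step-by-step:

(a) From the uncertainty principle:
Δp_min = ℏ/(2Δx) = (1.055e-34 J·s)/(2 × 9.740e-10 m) = 5.414e-26 kg·m/s

(b) The velocity uncertainty:
Δv = Δp/m = (5.414e-26 kg·m/s)/(9.109e-31 kg) = 5.943e+04 m/s = 59.429 km/s

(c) The de Broglie wavelength for this momentum:
λ = h/p = (6.626e-34 J·s)/(5.414e-26 kg·m/s) = 1.224e-08 m = 12.240 nm

Note: The de Broglie wavelength is comparable to the localization size, as expected from wave-particle duality.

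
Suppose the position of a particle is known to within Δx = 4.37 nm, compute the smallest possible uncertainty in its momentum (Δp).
1.207 × 10^-26 kg·m/s

Using the Heisenberg uncertainty principle:
ΔxΔp ≥ ℏ/2

The minimum uncertainty in momentum is:
Δp_min = ℏ/(2Δx)
Δp_min = (1.055e-34 J·s) / (2 × 4.370e-09 m)
Δp_min = 1.207e-26 kg·m/s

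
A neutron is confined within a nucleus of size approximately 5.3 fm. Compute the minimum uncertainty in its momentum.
9.949 × 10^-21 kg·m/s

Using the Heisenberg uncertainty principle:
ΔxΔp ≥ ℏ/2

With Δx ≈ L = 5.300e-15 m (the confinement size):
Δp_min = ℏ/(2Δx)
Δp_min = (1.055e-34 J·s) / (2 × 5.300e-15 m)
Δp_min = 9.949e-21 kg·m/s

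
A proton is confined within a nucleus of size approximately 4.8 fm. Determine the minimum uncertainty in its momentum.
1.099 × 10^-20 kg·m/s

Using the Heisenberg uncertainty principle:
ΔxΔp ≥ ℏ/2

With Δx ≈ L = 4.800e-15 m (the confinement size):
Δp_min = ℏ/(2Δx)
Δp_min = (1.055e-34 J·s) / (2 × 4.800e-15 m)
Δp_min = 1.099e-20 kg·m/s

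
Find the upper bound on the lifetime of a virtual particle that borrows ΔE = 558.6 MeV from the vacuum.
5.892 × 10^-25 s

Using the energy-time uncertainty principle:
ΔEΔt ≥ ℏ/2

For a virtual particle borrowing energy ΔE, the maximum lifetime is:
Δt_max = ℏ/(2ΔE)

Converting energy:
ΔE = 558.6 MeV = 8.950e-11 J

Δt_max = (1.055e-34 J·s) / (2 × 8.950e-11 J)
Δt_max = 5.892e-25 s = 5.892 × 10^-25 s

Virtual particles with higher borrowed energy exist for shorter times.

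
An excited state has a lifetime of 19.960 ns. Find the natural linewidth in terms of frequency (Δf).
3.987 MHz

Using the energy-time uncertainty principle and E = hf:
ΔEΔt ≥ ℏ/2
hΔf·Δt ≥ ℏ/2

The minimum frequency uncertainty is:
Δf = ℏ/(2hτ) = 1/(4πτ)
Δf = 1/(4π × 1.996e-08 s)
Δf = 3.987e+06 Hz = 3.987 MHz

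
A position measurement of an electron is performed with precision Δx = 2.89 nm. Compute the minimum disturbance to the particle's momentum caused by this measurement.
1.825 × 10^-26 kg·m/s

The uncertainty principle implies that measuring position disturbs momentum:
ΔxΔp ≥ ℏ/2

When we measure position with precision Δx, we necessarily introduce a momentum uncertainty:
Δp ≥ ℏ/(2Δx)
Δp_min = (1.055e-34 J·s) / (2 × 2.890e-09 m)
Δp_min = 1.825e-26 kg·m/s

The more precisely we measure position, the greater the momentum disturbance.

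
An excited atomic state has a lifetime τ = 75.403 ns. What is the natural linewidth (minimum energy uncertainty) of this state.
4.365 neV

Using the energy-time uncertainty principle:
ΔEΔt ≥ ℏ/2

The lifetime τ represents the time uncertainty Δt.
The natural linewidth (minimum energy uncertainty) is:

ΔE = ℏ/(2τ)
ΔE = (1.055e-34 J·s) / (2 × 7.540e-08 s)
ΔE = 6.993e-28 J = 4.365 neV

This natural linewidth limits the precision of spectroscopic measurements.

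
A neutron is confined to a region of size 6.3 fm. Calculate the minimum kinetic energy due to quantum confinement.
130.519 keV

Using the uncertainty principle:

1. Position uncertainty: Δx ≈ 6.300e-15 m
2. Minimum momentum uncertainty: Δp = ℏ/(2Δx) = 8.370e-21 kg·m/s
3. Minimum kinetic energy:
   KE = (Δp)²/(2m) = (8.370e-21)²/(2 × 1.675e-27 kg)
   KE = 2.091e-14 J = 130.519 keV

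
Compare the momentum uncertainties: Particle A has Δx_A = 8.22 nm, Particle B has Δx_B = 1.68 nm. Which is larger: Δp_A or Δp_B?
Particle B has the larger minimum momentum uncertainty, by a factor of 4.89.

For each particle, the minimum momentum uncertainty is Δp_min = ℏ/(2Δx):

Particle A: Δp_A = ℏ/(2×8.220e-09 m) = 6.415e-27 kg·m/s
Particle B: Δp_B = ℏ/(2×1.680e-09 m) = 3.139e-26 kg·m/s

Ratio: Δp_B/Δp_A = 4.89

Since Δp_min ∝ 1/Δx, the particle with smaller position uncertainty (B) has larger momentum uncertainty.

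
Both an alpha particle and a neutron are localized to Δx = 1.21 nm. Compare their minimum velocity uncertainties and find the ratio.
The neutron has the larger minimum velocity uncertainty, by a ratio of 4.0.

For both particles, Δp_min = ℏ/(2Δx) = 4.358e-26 kg·m/s (same for both).

The velocity uncertainty is Δv = Δp/m:
- alpha particle: Δv = 4.358e-26 / 6.645e-27 = 6.558e+00 m/s = 6.558 m/s
- neutron: Δv = 4.358e-26 / 1.675e-27 = 2.602e+01 m/s = 26.017 m/s

Ratio: 2.602e+01 / 6.558e+00 = 4.0

The lighter particle has larger velocity uncertainty because Δv ∝ 1/m.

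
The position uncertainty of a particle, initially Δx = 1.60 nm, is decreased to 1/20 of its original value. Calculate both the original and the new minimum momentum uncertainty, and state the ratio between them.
Original Δp_min = 3.296 × 10^-26 kg·m/s; new Δp'_min = 6.591 × 10^-25 kg·m/s; ratio Δp'_min/Δp_min = 20.

From the uncertainty principle ΔxΔp ≥ ℏ/2, the minimum momentum uncertainty is Δp_min = ℏ/(2Δx).

Original (Δx = 1.60 nm = 1.600e-09 m):
Δp_min = (1.055e-34 J·s)/(2 × 1.600e-09 m) = 3.296e-26 kg·m/s

When Δx → (1/20)Δx:
Δp'_min = ℏ/(2 × (1/20)Δx) = 20 × ℏ/(2Δx) = 20 × Δp_min
Δp'_min = 20 × 3.296e-26 kg·m/s = 6.591e-25 kg·m/s

Since Δp_min ∝ 1/Δx, when Δx is decreased to 1/20 of its original value, Δp_min increases to 20 times its original value.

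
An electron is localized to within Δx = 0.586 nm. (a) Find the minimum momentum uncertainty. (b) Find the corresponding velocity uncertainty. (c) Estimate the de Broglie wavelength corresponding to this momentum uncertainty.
(a) Δp_min = 8.998 × 10^-26 kg·m/s
(b) Δv_min = 98.778 km/s
(c) λ_dB = 7.364 nm

Step-by-step:

(a) From the uncertainty principle:
Δp_min = ℏ/(2Δx) = (1.055e-34 J·s)/(2 × 5.860e-10 m) = 8.998e-26 kg·m/s

(b) The velocity uncertainty:
Δv = Δp/m = (8.998e-26 kg·m/s)/(9.109e-31 kg) = 9.878e+04 m/s = 98.778 km/s

(c) The de Broglie wavelength for this momentum:
λ = h/p = (6.626e-34 J·s)/(8.998e-26 kg·m/s) = 7.364e-09 m = 7.364 nm

Note: The de Broglie wavelength is comparable to the localization size, as expected from wave-particle duality.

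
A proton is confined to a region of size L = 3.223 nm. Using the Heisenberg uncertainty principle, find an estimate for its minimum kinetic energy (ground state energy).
499.383 neV

Using the uncertainty principle to estimate ground state energy:

1. The position uncertainty is approximately the confinement size:
   Δx ≈ L = 3.223e-09 m

2. From ΔxΔp ≥ ℏ/2, the minimum momentum uncertainty is:
   Δp ≈ ℏ/(2L) = 1.636e-26 kg·m/s

3. The kinetic energy is approximately:
   KE ≈ (Δp)²/(2m) = (1.636e-26)²/(2 × 1.673e-27 kg)
   KE ≈ 8.001e-26 J = 499.383 neV

This is an order-of-magnitude estimate of the ground state energy.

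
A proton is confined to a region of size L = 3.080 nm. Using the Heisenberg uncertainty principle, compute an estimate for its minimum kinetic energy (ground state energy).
546.830 neV

Using the uncertainty principle to estimate ground state energy:

1. The position uncertainty is approximately the confinement size:
   Δx ≈ L = 3.080e-09 m

2. From ΔxΔp ≥ ℏ/2, the minimum momentum uncertainty is:
   Δp ≈ ℏ/(2L) = 1.712e-26 kg·m/s

3. The kinetic energy is approximately:
   KE ≈ (Δp)²/(2m) = (1.712e-26)²/(2 × 1.673e-27 kg)
   KE ≈ 8.761e-26 J = 546.830 neV

This is an order-of-magnitude estimate of the ground state energy.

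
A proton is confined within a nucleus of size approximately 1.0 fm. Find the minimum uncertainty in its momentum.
5.273 × 10^-20 kg·m/s

Using the Heisenberg uncertainty principle:
ΔxΔp ≥ ℏ/2

With Δx ≈ L = 1.000e-15 m (the confinement size):
Δp_min = ℏ/(2Δx)
Δp_min = (1.055e-34 J·s) / (2 × 1.000e-15 m)
Δp_min = 5.273e-20 kg·m/s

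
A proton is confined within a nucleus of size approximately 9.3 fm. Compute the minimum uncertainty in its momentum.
5.670 × 10^-21 kg·m/s

Using the Heisenberg uncertainty principle:
ΔxΔp ≥ ℏ/2

With Δx ≈ L = 9.300e-15 m (the confinement size):
Δp_min = ℏ/(2Δx)
Δp_min = (1.055e-34 J·s) / (2 × 9.300e-15 m)
Δp_min = 5.670e-21 kg·m/s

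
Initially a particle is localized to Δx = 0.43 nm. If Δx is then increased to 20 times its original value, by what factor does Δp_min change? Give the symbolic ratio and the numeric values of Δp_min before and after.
Original Δp_min = 1.226 × 10^-25 kg·m/s; new Δp'_min = 6.131 × 10^-27 kg·m/s; ratio Δp'_min/Δp_min = 1/20.

From the uncertainty principle ΔxΔp ≥ ℏ/2, the minimum momentum uncertainty is Δp_min = ℏ/(2Δx).

Original (Δx = 0.43 nm = 4.300e-10 m):
Δp_min = (1.055e-34 J·s)/(2 × 4.300e-10 m) = 1.226e-25 kg·m/s

When Δx → 20Δx:
Δp'_min = ℏ/(2 × 20Δx) = (1/20) × ℏ/(2Δx) = (1/20) × Δp_min
Δp'_min = 1/20 × 1.226e-25 kg·m/s = 6.131e-27 kg·m/s

Since Δp_min ∝ 1/Δx, when Δx is increased to 20 times its original value, Δp_min decreases to 1/20 of its original value.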